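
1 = 1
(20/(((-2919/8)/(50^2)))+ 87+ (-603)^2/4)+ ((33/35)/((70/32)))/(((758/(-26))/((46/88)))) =70356922800191/774410700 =90852.21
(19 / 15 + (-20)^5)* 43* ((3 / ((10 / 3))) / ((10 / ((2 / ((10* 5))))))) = -6191997549 / 12500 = -495359.80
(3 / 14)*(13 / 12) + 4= 237 / 56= 4.23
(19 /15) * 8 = 152 /15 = 10.13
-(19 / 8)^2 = -361 / 64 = -5.64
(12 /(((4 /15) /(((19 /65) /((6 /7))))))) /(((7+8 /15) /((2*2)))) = 11970 /1469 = 8.15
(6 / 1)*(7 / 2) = 21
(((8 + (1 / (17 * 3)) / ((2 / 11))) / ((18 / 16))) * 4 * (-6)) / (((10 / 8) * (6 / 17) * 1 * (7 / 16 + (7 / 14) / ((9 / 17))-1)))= -846848 / 825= -1026.48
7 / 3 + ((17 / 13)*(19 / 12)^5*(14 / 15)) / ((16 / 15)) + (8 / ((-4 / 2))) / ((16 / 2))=342099749 / 25878528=13.22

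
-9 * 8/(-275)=72/275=0.26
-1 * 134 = -134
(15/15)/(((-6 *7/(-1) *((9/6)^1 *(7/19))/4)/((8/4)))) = 152/441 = 0.34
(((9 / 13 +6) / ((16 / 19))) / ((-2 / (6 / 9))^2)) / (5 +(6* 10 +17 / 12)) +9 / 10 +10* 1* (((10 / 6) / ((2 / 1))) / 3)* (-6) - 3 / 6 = -10104071 / 621660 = -16.25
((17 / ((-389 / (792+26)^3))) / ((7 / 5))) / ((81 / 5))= -232620958600 / 220563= -1054669.00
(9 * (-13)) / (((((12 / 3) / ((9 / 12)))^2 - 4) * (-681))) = 351 / 49940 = 0.01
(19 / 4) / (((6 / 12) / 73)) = 1387 / 2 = 693.50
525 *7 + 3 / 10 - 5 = 36703 / 10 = 3670.30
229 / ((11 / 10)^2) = 22900 / 121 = 189.26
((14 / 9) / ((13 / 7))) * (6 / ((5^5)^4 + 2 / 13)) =196 / 3719329833984381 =0.00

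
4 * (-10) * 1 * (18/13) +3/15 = -3587/65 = -55.18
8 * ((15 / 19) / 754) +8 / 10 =28952 / 35815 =0.81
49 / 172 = 0.28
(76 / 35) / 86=38 / 1505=0.03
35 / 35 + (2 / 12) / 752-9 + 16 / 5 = -108283 / 22560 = -4.80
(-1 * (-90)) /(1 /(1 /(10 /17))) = 153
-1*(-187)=187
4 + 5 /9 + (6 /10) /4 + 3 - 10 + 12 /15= -269 /180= -1.49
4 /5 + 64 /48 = 32 /15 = 2.13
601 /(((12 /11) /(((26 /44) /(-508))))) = -7813 /12192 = -0.64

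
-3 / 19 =-0.16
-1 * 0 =0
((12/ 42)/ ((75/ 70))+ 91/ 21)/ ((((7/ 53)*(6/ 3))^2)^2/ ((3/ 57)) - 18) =-181481063/ 706493770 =-0.26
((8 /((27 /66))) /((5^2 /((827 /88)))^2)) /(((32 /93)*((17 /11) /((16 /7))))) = 21201799 /1785000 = 11.88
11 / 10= 1.10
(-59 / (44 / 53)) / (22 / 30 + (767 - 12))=-46905 / 498784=-0.09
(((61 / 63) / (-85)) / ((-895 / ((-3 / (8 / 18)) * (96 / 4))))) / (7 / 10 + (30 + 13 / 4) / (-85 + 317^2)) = -440974368 / 149780218105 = -0.00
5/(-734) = -0.01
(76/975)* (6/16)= 19/650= 0.03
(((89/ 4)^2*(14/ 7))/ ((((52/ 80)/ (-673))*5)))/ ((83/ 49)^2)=-12799330033/ 179114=-71459.13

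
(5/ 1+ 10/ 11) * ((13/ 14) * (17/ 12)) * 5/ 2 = 19.43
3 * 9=27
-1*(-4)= 4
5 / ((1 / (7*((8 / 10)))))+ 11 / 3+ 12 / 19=1841 / 57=32.30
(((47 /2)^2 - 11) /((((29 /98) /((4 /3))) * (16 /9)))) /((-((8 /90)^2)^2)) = -1305044409375 /59392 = -21973403.98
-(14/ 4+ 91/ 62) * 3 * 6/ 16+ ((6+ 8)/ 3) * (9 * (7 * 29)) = 1056531/ 124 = 8520.41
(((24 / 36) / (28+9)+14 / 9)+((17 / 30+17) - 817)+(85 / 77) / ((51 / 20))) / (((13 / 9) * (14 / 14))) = -552.06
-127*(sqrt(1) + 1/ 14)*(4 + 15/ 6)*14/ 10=-4953/ 4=-1238.25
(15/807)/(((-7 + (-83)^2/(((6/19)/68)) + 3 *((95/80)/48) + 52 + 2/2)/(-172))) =-660480/306474564581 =-0.00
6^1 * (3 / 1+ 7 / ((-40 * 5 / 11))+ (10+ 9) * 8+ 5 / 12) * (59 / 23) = 5488121 / 2300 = 2386.14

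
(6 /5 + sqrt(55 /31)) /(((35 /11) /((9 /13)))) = 594 /2275 + 99 * sqrt(1705) /14105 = 0.55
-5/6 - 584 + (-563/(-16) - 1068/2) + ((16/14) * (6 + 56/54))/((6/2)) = -1080.97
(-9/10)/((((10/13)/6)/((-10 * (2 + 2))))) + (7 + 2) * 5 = 1629/5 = 325.80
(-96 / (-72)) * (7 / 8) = 7 / 6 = 1.17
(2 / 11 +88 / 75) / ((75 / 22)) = 2236 / 5625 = 0.40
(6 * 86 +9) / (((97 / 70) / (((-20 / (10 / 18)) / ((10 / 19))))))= -2513700 / 97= -25914.43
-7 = -7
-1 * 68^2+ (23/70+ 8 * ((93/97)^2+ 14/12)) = -9102894179/1975890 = -4606.98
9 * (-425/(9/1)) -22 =-447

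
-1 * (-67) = 67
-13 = -13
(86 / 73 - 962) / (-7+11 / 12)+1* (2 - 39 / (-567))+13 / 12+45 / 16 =163.91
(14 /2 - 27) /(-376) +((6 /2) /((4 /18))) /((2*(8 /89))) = 113021 /1504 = 75.15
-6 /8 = -3 /4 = -0.75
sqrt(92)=2 * sqrt(23)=9.59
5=5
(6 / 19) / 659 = 0.00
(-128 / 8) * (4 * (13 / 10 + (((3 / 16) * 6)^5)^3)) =-1258154079050653 / 2748779069440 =-457.71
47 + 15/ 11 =532/ 11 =48.36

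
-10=-10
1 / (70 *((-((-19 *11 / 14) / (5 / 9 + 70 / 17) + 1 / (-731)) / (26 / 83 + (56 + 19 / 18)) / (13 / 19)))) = 557284429 / 3176134938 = 0.18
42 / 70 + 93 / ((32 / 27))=12651 / 160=79.07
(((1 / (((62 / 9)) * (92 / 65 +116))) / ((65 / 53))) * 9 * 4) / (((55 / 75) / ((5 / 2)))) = 675 / 5456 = 0.12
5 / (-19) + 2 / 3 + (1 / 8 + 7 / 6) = 773 / 456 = 1.70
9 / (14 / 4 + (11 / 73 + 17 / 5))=6570 / 5147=1.28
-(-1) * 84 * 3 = 252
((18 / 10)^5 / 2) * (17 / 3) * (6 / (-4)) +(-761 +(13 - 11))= -10491333 / 12500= -839.31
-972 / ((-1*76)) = 243 / 19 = 12.79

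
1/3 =0.33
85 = 85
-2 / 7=-0.29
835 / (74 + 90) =835 / 164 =5.09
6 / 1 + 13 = 19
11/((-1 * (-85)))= 11/85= 0.13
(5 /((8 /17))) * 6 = 255 /4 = 63.75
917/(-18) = -917/18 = -50.94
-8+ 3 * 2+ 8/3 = 2/3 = 0.67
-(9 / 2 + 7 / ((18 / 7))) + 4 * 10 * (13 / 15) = 247 / 9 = 27.44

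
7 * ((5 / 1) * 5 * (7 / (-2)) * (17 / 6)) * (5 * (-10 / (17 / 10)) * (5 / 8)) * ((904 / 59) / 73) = 86515625 / 12921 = 6695.74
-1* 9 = -9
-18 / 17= -1.06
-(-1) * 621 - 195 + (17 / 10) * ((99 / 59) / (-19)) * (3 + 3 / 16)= 76321527 / 179360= 425.52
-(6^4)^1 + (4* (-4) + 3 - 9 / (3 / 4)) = -1321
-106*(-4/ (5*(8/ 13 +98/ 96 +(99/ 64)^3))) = 4334813184/ 272848625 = 15.89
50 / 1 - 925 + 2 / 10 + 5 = -4349 / 5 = -869.80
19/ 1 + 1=20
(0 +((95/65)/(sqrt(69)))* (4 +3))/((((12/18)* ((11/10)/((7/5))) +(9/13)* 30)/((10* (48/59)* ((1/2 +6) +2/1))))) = 3798480* sqrt(69)/7888241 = 4.00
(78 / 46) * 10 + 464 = 11062 / 23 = 480.96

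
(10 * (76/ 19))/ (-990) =-0.04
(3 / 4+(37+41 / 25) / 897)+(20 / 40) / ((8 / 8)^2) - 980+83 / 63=-80048197 / 81900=-977.39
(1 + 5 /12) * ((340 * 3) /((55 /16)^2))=73984 /605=122.29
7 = 7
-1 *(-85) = 85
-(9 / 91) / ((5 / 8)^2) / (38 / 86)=-24768 / 43225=-0.57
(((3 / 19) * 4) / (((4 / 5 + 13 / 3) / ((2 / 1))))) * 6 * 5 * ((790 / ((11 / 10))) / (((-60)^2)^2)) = 79 / 193116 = 0.00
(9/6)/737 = 3/1474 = 0.00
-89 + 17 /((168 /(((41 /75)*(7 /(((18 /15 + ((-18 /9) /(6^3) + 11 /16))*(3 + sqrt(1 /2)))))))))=-1803889 /20285 - 246*sqrt(2) /20285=-88.94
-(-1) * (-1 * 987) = -987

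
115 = 115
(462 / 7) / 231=2 / 7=0.29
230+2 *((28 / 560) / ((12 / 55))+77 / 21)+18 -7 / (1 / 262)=-37877 / 24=-1578.21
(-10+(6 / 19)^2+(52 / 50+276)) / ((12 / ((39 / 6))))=3917771 / 27075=144.70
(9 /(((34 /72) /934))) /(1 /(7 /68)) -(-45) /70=7416693 /4046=1833.09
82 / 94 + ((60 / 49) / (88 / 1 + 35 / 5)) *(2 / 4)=38453 / 43757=0.88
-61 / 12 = -5.08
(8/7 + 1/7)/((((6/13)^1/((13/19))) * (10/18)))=4563/1330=3.43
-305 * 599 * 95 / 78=-17356025 / 78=-222513.14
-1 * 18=-18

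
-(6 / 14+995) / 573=-6968 / 4011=-1.74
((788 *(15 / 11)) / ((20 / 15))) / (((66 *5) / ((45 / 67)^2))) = 1196775 / 1086338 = 1.10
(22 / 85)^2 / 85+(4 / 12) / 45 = 135893 / 16581375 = 0.01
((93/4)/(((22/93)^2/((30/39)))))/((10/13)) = 804357/1936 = 415.47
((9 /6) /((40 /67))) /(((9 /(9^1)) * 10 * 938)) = 3 /11200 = 0.00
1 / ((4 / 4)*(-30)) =-1 / 30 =-0.03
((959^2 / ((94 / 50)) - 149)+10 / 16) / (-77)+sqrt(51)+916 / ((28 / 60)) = -4381.22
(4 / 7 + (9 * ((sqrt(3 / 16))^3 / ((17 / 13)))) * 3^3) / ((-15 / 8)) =-3159 * sqrt(3) / 680 - 32 / 105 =-8.35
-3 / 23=-0.13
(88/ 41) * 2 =176/ 41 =4.29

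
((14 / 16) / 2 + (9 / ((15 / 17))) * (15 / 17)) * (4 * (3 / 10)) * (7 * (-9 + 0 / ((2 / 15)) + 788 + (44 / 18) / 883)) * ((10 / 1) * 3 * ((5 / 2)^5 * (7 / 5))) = 28628280165625 / 113024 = 253293815.17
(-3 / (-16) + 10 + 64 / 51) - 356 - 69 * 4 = -506375 / 816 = -620.56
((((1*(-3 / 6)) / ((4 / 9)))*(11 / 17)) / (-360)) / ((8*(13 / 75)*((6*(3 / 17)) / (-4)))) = -55 / 9984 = -0.01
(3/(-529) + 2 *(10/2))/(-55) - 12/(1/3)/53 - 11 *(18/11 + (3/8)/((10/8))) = -68345953/3084070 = -22.16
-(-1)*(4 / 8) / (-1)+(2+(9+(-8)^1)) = 5 / 2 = 2.50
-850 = -850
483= 483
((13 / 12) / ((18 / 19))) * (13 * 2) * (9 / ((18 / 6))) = 3211 / 36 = 89.19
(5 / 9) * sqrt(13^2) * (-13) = -845 / 9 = -93.89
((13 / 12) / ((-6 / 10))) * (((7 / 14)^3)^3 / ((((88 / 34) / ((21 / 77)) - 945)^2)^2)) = -48859785 / 10612165867246611335168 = -0.00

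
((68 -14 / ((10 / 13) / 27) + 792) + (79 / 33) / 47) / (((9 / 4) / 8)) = 91484416 / 69795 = 1310.76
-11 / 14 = -0.79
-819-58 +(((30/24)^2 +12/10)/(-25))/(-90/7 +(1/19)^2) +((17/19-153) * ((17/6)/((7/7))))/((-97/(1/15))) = -876.70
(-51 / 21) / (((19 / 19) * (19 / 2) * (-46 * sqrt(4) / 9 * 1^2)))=153 / 6118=0.03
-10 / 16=-5 / 8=-0.62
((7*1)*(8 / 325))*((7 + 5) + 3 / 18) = 2044 / 975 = 2.10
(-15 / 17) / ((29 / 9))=-135 / 493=-0.27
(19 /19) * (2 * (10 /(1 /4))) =80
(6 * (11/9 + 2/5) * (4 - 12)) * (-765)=59568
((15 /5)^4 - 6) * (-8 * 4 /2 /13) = -1200 /13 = -92.31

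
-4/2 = -2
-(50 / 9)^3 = -125000 / 729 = -171.47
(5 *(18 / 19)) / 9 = 10 / 19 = 0.53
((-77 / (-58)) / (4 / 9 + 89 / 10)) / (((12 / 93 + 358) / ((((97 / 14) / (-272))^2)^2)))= 1358481816945 / 8133639797358601437184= 0.00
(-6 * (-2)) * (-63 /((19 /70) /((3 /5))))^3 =-222305785632 /6859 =-32410815.81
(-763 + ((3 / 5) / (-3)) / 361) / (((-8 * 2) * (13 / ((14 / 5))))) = 10.27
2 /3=0.67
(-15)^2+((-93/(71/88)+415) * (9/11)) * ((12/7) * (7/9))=431097/781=551.98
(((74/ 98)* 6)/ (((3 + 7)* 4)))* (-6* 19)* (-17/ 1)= 107559/ 490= 219.51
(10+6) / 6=8 / 3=2.67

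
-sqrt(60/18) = -sqrt(30)/3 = -1.83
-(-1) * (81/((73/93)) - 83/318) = 2389435/23214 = 102.93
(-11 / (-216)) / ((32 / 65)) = 715 / 6912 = 0.10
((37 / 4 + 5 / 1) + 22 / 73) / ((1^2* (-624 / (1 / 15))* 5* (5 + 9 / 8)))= -607 / 11957400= -0.00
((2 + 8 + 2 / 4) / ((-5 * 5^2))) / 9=-7 / 750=-0.01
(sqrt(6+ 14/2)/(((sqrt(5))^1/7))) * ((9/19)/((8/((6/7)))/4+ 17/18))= 1134 * sqrt(65)/5605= 1.63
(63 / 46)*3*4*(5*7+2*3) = 15498 / 23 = 673.83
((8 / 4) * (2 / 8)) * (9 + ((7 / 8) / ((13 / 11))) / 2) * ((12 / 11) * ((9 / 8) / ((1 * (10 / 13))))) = 7.47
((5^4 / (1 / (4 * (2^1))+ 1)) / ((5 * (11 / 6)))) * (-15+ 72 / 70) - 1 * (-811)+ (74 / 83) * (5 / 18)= -2042246 / 57519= -35.51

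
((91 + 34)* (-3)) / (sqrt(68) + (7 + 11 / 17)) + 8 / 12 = 1245877 / 4128 - 108375* sqrt(17) / 1376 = -22.93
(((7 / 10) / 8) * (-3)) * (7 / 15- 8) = 791 / 400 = 1.98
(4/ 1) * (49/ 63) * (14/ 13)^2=5488/ 1521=3.61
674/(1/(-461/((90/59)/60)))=-36664252/3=-12221417.33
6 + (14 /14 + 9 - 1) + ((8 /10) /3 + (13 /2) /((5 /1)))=497 /30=16.57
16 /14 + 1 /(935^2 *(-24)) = 167851193 /146869800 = 1.14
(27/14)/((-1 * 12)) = -9/56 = -0.16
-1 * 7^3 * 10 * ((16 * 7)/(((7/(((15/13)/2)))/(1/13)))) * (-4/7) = 235200/169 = 1391.72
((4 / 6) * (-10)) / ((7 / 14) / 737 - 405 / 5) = 29480 / 358179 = 0.08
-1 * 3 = -3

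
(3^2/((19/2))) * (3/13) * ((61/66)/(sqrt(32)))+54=549 * sqrt(2)/21736+54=54.04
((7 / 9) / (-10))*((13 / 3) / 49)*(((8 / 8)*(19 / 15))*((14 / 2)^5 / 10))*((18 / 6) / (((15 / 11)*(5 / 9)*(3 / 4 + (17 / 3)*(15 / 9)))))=-6523517 / 1146875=-5.69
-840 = -840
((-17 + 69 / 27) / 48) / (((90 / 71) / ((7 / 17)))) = -6461 / 66096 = -0.10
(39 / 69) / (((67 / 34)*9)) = 0.03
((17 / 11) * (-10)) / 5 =-34 / 11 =-3.09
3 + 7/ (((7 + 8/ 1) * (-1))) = 38/ 15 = 2.53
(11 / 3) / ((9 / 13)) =143 / 27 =5.30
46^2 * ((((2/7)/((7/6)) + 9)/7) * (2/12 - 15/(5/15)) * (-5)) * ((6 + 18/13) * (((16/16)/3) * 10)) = 68759843200/4459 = 15420462.70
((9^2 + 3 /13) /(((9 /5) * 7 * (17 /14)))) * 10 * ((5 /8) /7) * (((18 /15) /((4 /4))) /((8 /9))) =9900 /1547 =6.40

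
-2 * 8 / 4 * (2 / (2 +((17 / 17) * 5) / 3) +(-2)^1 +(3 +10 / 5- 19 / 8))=-103 / 22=-4.68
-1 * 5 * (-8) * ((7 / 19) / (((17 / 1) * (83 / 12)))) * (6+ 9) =50400 / 26809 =1.88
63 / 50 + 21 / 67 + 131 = 444121 / 3350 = 132.57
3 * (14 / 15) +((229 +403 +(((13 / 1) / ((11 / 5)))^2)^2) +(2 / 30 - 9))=405209083 / 219615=1845.09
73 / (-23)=-73 / 23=-3.17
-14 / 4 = -7 / 2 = -3.50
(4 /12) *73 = 73 /3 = 24.33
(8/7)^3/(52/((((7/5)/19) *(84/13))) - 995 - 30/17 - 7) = -26112/15648311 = -0.00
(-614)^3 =-231475544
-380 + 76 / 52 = -4921 / 13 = -378.54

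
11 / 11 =1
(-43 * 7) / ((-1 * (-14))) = -21.50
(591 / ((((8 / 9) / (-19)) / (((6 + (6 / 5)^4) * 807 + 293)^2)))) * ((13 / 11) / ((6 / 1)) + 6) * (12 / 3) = -249479688412082474847 / 17187500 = -14515181871248.43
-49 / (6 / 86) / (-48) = 2107 / 144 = 14.63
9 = 9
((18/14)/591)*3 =9/1379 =0.01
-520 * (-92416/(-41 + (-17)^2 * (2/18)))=-5406336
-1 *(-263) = 263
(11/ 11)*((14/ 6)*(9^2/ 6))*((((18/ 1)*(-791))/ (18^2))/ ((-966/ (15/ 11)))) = 3955/ 2024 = 1.95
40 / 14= 20 / 7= 2.86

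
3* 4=12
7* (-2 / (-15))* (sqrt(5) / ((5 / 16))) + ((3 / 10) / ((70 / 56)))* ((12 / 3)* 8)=224* sqrt(5) / 75 + 192 / 25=14.36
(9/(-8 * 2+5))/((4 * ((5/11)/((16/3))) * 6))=-0.40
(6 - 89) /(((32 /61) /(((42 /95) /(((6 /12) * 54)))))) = -35441 /13680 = -2.59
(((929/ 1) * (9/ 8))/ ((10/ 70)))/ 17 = 58527/ 136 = 430.35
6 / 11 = 0.55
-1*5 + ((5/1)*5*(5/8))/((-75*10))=-241/48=-5.02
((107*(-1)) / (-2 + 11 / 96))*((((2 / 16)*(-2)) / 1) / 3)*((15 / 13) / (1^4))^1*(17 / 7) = -218280 / 16471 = -13.25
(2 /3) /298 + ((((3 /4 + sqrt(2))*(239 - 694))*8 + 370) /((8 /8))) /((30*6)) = -182*sqrt(2) /9 - 17579 /1341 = -41.71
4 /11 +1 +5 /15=56 /33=1.70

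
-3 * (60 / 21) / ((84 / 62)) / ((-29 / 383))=118730 / 1421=83.55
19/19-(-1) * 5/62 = 67/62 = 1.08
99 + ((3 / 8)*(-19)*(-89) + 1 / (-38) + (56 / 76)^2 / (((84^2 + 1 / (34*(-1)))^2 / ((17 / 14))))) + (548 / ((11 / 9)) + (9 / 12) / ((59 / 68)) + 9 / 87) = 3699020564421273391481 / 3128320505191766632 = 1182.43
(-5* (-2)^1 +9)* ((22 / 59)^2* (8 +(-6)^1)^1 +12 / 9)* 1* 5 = 1598660 / 10443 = 153.08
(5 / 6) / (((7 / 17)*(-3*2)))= -85 / 252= -0.34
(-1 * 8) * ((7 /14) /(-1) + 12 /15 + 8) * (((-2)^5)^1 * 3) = 6374.40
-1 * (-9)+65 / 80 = 157 / 16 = 9.81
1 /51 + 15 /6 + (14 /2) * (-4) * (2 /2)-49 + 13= -6271 /102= -61.48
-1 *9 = -9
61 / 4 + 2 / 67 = 4095 / 268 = 15.28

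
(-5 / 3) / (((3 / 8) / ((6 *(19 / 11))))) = -1520 / 33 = -46.06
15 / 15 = 1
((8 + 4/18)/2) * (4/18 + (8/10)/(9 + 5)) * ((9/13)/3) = 3256/12285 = 0.27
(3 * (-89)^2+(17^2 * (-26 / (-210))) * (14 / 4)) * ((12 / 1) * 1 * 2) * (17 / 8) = 12182999 / 10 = 1218299.90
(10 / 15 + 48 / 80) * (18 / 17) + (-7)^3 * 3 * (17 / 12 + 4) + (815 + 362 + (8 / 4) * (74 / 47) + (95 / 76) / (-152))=-10668643551 / 2428960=-4392.27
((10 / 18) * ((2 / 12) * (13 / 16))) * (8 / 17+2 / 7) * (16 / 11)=325 / 3927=0.08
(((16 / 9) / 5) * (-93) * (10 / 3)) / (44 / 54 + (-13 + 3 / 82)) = 244032 / 26897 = 9.07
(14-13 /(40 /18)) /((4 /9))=1467 /80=18.34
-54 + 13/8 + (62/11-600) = -646.74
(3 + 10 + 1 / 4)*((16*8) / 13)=1696 / 13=130.46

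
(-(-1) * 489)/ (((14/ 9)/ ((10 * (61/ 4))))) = 1342305/ 28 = 47939.46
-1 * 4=-4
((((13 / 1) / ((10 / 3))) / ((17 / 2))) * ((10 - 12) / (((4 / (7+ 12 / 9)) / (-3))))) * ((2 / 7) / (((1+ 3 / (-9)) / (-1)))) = -585 / 238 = -2.46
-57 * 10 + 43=-527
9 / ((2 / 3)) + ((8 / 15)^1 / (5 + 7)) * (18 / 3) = 413 / 30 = 13.77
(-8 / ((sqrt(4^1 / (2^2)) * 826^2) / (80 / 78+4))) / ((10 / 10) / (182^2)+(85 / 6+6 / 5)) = -0.00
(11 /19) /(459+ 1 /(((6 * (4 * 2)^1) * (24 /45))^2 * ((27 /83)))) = 4866048 /3857930753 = 0.00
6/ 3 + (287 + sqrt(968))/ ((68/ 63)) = 693 * sqrt(2)/ 34 + 18217/ 68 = 296.72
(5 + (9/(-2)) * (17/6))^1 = -31/4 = -7.75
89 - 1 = 88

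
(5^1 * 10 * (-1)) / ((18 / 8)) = -22.22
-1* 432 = -432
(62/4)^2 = 961/4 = 240.25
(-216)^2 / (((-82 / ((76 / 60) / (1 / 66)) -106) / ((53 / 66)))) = -2610144 / 7453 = -350.21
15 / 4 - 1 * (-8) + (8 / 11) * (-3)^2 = 18.30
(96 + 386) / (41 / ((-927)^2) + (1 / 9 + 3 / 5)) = 2070982890 / 3055597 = 677.77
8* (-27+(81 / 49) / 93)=-327888 / 1519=-215.86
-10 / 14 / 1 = -5 / 7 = -0.71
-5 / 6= -0.83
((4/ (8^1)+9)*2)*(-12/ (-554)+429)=2257941/ 277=8151.41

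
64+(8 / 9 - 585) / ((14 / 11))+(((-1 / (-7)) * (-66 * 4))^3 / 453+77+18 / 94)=-19111670275 / 43816878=-436.17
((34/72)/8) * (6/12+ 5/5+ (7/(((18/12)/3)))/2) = 0.50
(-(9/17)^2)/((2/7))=-567/578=-0.98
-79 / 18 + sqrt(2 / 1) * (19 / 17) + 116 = 19 * sqrt(2) / 17 + 2009 / 18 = 113.19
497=497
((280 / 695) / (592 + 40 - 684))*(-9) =126 / 1807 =0.07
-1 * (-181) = 181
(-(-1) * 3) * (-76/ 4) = -57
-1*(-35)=35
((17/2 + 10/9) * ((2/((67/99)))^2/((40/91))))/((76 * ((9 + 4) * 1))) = 0.19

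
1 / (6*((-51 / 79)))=-79 / 306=-0.26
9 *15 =135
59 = 59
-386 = -386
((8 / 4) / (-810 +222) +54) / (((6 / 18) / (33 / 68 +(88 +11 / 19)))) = 1826752125 / 126616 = 14427.50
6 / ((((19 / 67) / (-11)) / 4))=-17688 / 19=-930.95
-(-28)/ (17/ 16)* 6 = 2688/ 17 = 158.12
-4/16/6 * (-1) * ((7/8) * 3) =0.11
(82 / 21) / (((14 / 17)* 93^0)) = 697 / 147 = 4.74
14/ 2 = 7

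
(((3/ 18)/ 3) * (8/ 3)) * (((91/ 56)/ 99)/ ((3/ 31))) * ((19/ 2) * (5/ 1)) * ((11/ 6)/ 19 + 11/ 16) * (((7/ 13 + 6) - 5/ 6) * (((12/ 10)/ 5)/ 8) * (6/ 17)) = 179335/ 3172608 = 0.06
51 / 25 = 2.04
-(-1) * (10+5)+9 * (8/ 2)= 51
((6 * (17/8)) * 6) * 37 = 5661/2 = 2830.50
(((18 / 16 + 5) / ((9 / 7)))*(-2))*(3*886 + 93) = -314531 / 12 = -26210.92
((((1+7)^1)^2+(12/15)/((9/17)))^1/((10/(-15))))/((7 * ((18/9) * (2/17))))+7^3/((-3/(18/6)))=-84559/210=-402.66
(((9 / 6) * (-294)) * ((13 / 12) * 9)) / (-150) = 5733 / 200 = 28.66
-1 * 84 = -84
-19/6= -3.17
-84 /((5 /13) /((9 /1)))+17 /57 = -560111 /285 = -1965.30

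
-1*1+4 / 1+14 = 17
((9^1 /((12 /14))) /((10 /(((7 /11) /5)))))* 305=8967 /220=40.76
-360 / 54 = -20 / 3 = -6.67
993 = 993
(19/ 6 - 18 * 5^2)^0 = 1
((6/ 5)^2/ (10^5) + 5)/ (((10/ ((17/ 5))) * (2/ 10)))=53125153/ 6250000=8.50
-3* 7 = -21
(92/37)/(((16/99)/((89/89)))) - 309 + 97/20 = -106843/370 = -288.76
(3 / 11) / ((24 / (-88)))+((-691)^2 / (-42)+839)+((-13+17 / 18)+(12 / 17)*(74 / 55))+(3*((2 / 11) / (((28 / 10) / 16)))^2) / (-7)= -334711535639 / 31749795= -10542.16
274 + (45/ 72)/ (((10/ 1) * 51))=223585/ 816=274.00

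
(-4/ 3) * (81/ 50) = -2.16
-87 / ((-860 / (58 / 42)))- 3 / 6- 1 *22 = -134609 / 6020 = -22.36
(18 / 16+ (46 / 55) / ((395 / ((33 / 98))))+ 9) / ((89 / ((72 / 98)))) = 70553943 / 844071550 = 0.08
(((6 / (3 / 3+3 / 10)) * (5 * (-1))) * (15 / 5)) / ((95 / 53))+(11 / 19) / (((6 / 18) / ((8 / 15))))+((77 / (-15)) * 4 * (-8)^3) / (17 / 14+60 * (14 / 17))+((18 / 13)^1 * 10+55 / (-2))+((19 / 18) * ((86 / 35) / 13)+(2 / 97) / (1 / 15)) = 156.82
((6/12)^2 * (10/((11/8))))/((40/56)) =28/11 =2.55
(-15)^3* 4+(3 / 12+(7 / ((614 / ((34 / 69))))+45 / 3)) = -1142589361 / 84732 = -13484.74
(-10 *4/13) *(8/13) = -320/169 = -1.89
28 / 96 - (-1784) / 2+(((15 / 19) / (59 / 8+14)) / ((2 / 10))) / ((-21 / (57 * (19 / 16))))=49935 / 56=891.70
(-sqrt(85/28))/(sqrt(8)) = -sqrt(1190)/56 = -0.62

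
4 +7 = 11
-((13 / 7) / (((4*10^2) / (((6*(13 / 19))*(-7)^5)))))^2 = -1481836332249 / 14440000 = -102620.24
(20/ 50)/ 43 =2/ 215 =0.01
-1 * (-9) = 9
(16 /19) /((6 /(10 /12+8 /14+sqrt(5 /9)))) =8 * sqrt(5) /171+236 /1197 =0.30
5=5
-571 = -571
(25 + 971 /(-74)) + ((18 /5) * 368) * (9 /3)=3986.28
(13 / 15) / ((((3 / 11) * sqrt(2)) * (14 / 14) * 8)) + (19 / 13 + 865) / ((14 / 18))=143 * sqrt(2) / 720 + 101376 / 91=1114.30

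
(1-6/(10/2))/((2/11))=-11/10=-1.10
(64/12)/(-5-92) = -0.05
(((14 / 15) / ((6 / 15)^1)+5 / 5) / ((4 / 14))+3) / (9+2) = 4 / 3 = 1.33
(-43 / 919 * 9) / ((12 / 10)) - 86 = -158713 / 1838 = -86.35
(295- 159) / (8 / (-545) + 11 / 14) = 176.39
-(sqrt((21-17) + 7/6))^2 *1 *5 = -155/6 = -25.83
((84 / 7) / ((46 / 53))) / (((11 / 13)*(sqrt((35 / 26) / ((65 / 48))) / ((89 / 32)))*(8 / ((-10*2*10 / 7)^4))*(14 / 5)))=6227914062500*sqrt(42) / 29765197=1355996.27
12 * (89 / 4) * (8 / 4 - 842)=-224280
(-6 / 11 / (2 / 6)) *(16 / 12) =-24 / 11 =-2.18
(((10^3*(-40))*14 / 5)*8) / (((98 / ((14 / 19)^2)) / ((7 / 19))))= -12544000 / 6859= -1828.84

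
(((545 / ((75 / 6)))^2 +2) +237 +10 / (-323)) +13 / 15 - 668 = 35678476 / 24225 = 1472.80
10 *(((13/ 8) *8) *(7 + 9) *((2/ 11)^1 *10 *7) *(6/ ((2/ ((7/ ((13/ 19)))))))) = 8937600/ 11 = 812509.09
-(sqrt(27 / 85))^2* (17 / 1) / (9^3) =-1 / 135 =-0.01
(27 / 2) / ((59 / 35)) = 945 / 118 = 8.01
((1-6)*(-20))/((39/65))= 500/3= 166.67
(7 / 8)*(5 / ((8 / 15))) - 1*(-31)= 2509 / 64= 39.20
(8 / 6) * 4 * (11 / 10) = 88 / 15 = 5.87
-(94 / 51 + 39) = -2083 / 51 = -40.84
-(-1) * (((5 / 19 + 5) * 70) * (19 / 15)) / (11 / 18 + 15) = 8400 / 281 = 29.89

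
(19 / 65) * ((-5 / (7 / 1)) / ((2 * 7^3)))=-19 / 62426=-0.00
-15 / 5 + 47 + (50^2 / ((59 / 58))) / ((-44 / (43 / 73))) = 525838 / 47377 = 11.10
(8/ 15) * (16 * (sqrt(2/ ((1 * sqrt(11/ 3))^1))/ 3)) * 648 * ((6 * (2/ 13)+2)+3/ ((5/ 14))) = 6782976 * 11^(3/ 4) * sqrt(2) * 3^(1/ 4)/ 3575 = 21329.67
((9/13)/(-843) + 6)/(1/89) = 1950435/3653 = 533.93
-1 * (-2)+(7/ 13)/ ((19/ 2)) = 508/ 247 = 2.06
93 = 93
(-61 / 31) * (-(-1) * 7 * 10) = -4270 / 31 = -137.74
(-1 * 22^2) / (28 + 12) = -121 / 10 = -12.10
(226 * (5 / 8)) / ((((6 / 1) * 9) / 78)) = 7345 / 36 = 204.03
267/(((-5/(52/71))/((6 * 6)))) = -499824/355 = -1407.95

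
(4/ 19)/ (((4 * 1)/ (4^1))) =4/ 19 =0.21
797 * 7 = 5579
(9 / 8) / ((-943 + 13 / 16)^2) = 32 / 25250625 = 0.00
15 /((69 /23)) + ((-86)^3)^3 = -257327417311663611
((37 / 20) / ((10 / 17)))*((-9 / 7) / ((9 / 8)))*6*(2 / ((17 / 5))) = -444 / 35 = -12.69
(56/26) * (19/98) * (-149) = -5662/91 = -62.22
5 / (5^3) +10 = 251 / 25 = 10.04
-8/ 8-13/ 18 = -31/ 18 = -1.72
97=97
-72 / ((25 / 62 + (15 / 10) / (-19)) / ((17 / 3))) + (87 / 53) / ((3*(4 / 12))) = -12719919 / 10123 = -1256.54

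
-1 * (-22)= 22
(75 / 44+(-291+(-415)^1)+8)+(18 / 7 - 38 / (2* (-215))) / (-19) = -876241147 / 1258180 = -696.44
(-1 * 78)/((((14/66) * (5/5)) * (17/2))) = -5148/119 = -43.26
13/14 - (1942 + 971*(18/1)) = -271867/14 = -19419.07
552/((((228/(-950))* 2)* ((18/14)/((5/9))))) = -40250/81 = -496.91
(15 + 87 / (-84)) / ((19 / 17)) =6647 / 532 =12.49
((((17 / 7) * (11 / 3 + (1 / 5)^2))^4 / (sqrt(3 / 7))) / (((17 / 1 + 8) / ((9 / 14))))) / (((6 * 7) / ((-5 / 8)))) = -3.84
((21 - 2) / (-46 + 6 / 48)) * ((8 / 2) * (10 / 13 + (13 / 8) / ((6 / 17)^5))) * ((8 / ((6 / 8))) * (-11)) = 201123135268 / 3478059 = 57826.26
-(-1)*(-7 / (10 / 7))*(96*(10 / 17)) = -4704 / 17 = -276.71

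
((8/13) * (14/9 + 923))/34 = 33284/1989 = 16.73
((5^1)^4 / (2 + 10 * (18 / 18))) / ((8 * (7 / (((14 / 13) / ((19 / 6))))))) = 625 / 1976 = 0.32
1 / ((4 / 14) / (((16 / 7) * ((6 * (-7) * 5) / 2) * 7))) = -5880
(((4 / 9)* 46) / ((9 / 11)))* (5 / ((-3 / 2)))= -20240 / 243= -83.29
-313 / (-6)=52.17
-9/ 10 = -0.90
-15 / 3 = -5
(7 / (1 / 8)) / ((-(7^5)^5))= -8 / 191581231380566414401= -0.00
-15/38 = -0.39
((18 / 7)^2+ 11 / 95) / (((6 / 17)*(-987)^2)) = 532423 / 27208540170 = 0.00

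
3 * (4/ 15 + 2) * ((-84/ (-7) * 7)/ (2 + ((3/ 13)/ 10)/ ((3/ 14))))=37128/ 137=271.01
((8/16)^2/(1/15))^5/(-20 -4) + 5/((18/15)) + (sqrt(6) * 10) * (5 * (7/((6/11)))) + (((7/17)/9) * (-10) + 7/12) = -33348029/1253376 + 1925 * sqrt(6)/3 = 1545.15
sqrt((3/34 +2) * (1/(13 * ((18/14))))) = sqrt(219674)/1326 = 0.35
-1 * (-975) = 975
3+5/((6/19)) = 113/6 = 18.83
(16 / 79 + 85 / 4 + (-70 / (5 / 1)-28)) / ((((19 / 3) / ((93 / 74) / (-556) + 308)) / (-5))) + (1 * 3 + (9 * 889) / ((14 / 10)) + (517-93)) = 144813904163 / 13001504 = 11138.24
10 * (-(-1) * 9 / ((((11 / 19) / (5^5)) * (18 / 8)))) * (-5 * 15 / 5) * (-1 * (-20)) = -712500000 / 11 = -64772727.27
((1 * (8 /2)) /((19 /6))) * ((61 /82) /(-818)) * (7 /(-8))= 1281 /1274444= 0.00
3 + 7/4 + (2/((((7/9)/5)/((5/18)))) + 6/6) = 261/28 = 9.32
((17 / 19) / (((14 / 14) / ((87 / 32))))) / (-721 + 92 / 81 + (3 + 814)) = 119799 / 4783744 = 0.03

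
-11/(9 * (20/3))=-11/60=-0.18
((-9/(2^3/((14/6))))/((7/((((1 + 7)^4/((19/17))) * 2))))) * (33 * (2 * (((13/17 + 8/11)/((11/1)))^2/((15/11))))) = -2447.38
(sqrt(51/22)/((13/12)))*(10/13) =60*sqrt(1122)/1859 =1.08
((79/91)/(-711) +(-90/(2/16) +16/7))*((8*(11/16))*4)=-12931798/819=-15789.74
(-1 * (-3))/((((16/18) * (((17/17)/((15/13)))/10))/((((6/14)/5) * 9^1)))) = 10935/364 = 30.04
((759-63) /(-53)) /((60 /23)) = -1334 /265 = -5.03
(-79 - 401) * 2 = -960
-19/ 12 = -1.58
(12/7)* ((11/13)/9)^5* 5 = 3221020/51157120833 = 0.00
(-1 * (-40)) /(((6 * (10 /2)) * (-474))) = -2 /711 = -0.00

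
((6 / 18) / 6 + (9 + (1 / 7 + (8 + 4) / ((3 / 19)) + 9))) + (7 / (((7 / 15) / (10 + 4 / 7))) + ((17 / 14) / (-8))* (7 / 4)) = 1018097 / 4032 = 252.50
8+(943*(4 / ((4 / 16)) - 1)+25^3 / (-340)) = 959279 / 68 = 14107.04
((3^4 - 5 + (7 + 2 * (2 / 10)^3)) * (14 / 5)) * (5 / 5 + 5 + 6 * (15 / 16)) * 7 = 47287989 / 2500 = 18915.20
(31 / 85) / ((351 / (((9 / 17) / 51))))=31 / 2874105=0.00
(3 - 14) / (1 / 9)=-99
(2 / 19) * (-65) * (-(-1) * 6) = -780 / 19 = -41.05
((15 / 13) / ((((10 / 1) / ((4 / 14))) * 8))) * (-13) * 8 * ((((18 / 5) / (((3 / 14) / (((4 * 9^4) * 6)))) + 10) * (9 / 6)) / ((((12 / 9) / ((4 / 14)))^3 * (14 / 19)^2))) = -580157200899 / 18823840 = -30820.34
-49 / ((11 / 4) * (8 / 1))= -49 / 22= -2.23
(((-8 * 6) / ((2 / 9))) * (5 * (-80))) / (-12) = -7200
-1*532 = -532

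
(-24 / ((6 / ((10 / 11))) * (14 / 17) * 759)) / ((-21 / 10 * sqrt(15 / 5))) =3400 * sqrt(3) / 3681909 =0.00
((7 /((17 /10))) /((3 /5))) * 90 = 10500 /17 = 617.65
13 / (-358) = -13 / 358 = -0.04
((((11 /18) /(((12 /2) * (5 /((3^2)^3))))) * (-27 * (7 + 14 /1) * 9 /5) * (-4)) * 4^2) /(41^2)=24249456 /42025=577.02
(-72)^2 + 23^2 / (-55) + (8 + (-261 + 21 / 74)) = 20031179 / 4070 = 4921.67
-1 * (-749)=749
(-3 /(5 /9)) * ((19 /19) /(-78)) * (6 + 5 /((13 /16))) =711 /845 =0.84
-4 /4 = -1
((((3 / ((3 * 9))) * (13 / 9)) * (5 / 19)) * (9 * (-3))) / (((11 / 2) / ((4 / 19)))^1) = -0.04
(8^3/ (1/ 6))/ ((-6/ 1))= -512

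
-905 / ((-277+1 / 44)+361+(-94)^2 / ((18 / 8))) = -358380 / 1588409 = -0.23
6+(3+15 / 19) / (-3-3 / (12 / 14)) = 1338 / 247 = 5.42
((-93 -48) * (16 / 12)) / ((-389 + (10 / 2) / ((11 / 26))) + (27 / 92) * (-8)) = 1012 / 2043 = 0.50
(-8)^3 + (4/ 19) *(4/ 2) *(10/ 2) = -9688/ 19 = -509.89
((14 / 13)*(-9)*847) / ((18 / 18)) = -106722 / 13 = -8209.38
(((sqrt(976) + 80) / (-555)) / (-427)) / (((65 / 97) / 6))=776 * sqrt(61) / 5134675 + 3104 / 1026935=0.00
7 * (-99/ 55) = -63/ 5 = -12.60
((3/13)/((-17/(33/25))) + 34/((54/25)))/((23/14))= 32836328/3431025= 9.57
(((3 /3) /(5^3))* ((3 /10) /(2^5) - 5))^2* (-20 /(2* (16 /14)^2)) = -124970041 /10240000000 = -0.01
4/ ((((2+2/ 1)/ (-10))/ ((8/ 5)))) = -16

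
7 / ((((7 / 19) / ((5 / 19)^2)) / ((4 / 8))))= 25 / 38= 0.66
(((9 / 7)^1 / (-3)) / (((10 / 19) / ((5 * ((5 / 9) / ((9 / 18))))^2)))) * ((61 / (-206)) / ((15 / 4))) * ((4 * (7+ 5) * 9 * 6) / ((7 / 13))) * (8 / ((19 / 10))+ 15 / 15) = 251222400 / 5047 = 49776.58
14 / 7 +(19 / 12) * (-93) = -581 / 4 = -145.25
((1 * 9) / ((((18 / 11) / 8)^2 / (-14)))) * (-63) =189728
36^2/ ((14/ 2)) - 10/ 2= 1261/ 7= 180.14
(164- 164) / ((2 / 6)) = 0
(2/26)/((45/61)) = 61/585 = 0.10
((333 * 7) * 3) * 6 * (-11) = -461538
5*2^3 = 40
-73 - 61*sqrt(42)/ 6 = -138.89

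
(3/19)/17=3/323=0.01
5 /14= 0.36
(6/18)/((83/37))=37/249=0.15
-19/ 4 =-4.75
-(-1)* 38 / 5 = 38 / 5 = 7.60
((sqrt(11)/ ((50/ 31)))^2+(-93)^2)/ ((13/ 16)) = 86532284/ 8125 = 10650.13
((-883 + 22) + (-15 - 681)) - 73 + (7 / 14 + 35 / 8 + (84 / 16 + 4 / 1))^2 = -91551 / 64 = -1430.48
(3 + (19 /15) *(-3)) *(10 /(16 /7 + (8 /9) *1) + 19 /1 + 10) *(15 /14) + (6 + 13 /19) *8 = 34469 /1330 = 25.92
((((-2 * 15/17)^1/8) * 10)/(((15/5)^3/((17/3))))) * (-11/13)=0.39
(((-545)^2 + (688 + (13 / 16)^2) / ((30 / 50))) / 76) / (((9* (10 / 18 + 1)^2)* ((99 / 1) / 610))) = 69843988925 / 62920704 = 1110.03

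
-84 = -84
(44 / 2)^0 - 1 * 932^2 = -868623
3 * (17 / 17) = 3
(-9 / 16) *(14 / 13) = -63 / 104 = -0.61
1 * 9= 9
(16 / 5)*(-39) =-624 / 5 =-124.80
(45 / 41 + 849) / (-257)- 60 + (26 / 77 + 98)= 28421466 / 811349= 35.03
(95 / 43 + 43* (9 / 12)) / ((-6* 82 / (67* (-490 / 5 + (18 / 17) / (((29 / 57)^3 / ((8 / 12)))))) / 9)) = 22879290884433 / 5847701752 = 3912.53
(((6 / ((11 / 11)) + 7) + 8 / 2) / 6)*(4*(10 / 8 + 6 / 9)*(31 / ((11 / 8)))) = 48484 / 99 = 489.74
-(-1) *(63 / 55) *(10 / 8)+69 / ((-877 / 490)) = -1432389 / 38588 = -37.12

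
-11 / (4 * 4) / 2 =-11 / 32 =-0.34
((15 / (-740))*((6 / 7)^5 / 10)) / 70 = -1458 / 108825325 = -0.00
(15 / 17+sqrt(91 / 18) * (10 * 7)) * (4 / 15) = 4 / 17+28 * sqrt(182) / 9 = 42.21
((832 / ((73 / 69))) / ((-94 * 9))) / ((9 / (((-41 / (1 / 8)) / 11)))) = 3138304 / 1019007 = 3.08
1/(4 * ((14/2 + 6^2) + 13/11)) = 11/1944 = 0.01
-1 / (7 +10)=-1 / 17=-0.06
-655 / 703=-0.93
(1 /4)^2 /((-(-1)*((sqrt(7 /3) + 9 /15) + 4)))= 345 /22592-25*sqrt(21) /22592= 0.01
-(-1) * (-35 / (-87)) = 35 / 87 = 0.40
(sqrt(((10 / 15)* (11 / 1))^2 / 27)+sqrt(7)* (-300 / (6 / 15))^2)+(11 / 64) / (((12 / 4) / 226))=1488249.47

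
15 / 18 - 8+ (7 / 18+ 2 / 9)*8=-41 / 18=-2.28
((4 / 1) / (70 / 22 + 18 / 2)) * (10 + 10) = 440 / 67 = 6.57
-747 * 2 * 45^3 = -136140750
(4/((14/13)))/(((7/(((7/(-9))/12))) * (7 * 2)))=-0.00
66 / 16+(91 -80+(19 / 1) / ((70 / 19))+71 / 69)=411731 / 19320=21.31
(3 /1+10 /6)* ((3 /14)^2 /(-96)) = -1 /448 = -0.00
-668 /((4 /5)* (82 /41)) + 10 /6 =-2495 /6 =-415.83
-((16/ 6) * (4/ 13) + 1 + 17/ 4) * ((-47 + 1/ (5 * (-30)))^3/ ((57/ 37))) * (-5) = -12282982896177389/ 6002100000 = -2046447.56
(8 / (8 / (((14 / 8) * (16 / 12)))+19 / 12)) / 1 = 672 / 421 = 1.60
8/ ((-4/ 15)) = -30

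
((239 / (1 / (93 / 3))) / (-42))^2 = 54893281 / 1764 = 31118.64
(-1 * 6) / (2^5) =-3 / 16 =-0.19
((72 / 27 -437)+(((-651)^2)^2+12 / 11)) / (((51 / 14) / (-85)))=-414892833357520 / 99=-4190836700581.01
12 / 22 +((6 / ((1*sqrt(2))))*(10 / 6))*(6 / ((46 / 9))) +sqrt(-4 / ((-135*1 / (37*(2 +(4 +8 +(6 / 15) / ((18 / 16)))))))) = 6 / 11 +2*sqrt(71706) / 135 +135*sqrt(2) / 23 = 12.81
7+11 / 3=32 / 3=10.67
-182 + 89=-93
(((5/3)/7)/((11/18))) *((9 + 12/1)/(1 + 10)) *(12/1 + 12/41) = 45360/4961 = 9.14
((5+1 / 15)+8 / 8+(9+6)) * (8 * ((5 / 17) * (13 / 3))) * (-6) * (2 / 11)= -131456 / 561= -234.32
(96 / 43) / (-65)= -96 / 2795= -0.03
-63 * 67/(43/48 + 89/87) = -5875632/2671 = -2199.79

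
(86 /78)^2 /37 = 1849 /56277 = 0.03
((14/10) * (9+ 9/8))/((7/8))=81/5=16.20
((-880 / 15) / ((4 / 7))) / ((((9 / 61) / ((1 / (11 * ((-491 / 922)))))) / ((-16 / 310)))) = -12598208 / 2054835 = -6.13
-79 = -79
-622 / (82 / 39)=-12129 / 41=-295.83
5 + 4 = 9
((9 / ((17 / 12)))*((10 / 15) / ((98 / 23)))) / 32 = 207 / 6664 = 0.03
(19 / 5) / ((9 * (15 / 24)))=152 / 225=0.68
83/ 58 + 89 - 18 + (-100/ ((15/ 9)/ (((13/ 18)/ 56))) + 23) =230585/ 2436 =94.66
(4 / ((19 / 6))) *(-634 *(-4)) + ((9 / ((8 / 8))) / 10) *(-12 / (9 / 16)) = 302496 / 95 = 3184.17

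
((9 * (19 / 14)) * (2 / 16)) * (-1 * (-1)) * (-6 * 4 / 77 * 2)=-513 / 539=-0.95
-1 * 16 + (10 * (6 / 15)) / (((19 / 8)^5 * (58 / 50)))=-1145633136 / 71806871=-15.95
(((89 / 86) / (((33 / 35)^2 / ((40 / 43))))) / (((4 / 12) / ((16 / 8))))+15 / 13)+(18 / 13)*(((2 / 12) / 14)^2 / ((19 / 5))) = 497237831575 / 64987010088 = 7.65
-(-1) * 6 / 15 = 2 / 5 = 0.40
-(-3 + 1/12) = 35/12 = 2.92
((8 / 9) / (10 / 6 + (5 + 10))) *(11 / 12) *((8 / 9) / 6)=0.01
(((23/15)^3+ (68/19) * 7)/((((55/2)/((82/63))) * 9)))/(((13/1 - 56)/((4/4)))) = -301378372/85988739375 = -0.00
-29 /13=-2.23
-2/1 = -2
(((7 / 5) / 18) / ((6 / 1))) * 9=7 / 60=0.12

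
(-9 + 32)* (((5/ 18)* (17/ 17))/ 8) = 115/ 144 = 0.80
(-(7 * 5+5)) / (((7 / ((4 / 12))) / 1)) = -40 / 21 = -1.90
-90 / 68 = -45 / 34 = -1.32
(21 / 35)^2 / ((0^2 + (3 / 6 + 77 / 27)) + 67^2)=486 / 6064675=0.00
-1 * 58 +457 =399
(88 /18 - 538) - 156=-6202 /9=-689.11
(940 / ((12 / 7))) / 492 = 1645 / 1476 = 1.11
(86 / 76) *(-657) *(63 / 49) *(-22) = 2796849 / 133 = 21028.94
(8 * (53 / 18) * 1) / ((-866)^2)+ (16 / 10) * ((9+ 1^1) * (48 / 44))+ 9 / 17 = 5674739474 / 315543987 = 17.98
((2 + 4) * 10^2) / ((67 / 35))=313.43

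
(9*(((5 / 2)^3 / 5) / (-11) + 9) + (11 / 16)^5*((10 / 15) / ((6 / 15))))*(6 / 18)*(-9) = -2723227853 / 11534336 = -236.10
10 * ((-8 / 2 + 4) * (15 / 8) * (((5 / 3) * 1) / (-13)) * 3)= 0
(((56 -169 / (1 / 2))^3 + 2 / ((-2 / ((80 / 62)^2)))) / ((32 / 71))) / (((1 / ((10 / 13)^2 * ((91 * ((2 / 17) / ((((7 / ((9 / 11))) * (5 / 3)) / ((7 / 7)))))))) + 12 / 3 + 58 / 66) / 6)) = -3408370566992820 / 81397661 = -41873077.50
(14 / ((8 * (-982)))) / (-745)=7 / 2926360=0.00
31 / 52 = 0.60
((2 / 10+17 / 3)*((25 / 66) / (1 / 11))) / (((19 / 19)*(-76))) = -0.32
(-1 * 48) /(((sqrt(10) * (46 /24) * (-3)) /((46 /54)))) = 32 * sqrt(10) /45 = 2.25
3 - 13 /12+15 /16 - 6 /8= 101 /48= 2.10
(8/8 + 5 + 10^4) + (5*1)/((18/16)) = 90094/9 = 10010.44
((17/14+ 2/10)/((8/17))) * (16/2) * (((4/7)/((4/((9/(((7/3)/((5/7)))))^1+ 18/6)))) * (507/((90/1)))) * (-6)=-40104207/60025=-668.13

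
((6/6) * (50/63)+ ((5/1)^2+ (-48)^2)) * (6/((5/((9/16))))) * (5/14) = 440331/784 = 561.65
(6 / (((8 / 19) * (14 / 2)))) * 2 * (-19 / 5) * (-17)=18411 / 70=263.01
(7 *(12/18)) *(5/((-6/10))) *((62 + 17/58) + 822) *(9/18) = -8975575/522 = -17194.59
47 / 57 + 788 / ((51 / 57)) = 881.53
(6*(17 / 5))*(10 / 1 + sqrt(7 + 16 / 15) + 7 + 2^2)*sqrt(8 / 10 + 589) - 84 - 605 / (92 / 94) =-32299 / 46 + 1122*sqrt(983) / 25 + 2142*sqrt(14745) / 25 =11109.00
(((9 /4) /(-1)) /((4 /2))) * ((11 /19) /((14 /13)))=-1287 /2128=-0.60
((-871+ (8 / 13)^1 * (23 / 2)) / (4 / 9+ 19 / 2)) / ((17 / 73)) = -14757534 / 39559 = -373.05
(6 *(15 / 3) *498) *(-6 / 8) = -11205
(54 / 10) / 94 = 27 / 470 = 0.06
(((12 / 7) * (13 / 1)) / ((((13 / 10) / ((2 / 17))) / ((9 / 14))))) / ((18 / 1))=60 / 833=0.07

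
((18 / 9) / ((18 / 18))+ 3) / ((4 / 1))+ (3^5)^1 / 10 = 25.55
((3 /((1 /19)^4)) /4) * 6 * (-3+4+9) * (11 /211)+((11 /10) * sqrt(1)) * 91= 645300161 /2110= 305829.46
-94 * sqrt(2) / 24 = -47 * sqrt(2) / 12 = -5.54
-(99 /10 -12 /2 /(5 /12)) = 9 /2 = 4.50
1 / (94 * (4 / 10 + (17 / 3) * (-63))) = -5 / 167602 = -0.00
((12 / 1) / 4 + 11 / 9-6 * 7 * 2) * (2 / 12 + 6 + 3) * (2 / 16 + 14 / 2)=-375155 / 72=-5210.49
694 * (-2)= -1388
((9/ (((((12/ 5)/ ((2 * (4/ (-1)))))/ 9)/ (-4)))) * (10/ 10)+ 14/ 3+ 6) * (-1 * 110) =-359920/ 3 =-119973.33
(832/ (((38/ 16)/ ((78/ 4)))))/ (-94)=-64896/ 893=-72.67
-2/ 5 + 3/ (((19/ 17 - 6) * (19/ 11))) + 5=33466/ 7885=4.24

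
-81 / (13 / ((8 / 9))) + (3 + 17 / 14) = -241 / 182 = -1.32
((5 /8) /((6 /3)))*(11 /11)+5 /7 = 115 /112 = 1.03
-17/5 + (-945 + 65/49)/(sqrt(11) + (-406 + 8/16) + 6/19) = -2487688149/2323106905 + 13354112*sqrt(11)/2323106905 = -1.05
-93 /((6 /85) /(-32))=42160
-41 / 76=-0.54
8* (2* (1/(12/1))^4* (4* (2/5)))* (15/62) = 1/3348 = 0.00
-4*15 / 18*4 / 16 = -5 / 6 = -0.83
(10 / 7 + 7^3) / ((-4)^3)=-2411 / 448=-5.38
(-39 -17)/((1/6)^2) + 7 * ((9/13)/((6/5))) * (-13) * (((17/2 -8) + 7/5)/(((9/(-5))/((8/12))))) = -35623/18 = -1979.06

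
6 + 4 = 10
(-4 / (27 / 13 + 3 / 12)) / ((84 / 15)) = -260 / 847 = -0.31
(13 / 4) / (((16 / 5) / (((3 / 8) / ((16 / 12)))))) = 585 / 2048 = 0.29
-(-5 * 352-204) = 1964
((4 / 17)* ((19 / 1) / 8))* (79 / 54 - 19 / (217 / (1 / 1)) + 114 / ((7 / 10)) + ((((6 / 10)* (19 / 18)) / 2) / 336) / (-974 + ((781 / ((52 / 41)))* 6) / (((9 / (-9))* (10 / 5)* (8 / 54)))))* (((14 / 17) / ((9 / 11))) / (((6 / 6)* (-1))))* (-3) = 362810621401921 / 1309168456740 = 277.13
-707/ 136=-5.20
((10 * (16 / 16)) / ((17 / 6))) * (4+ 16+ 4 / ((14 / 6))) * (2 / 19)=8.07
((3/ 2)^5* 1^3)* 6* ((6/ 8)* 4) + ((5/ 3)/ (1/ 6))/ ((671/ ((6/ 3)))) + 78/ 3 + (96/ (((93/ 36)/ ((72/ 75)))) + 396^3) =516691301876403/ 8320400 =62099334.39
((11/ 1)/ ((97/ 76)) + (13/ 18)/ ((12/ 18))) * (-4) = -11293/ 291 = -38.81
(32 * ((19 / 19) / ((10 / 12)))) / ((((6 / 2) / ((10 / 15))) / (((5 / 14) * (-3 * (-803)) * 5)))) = 256960 / 7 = 36708.57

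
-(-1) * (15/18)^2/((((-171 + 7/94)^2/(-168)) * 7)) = -441800/774445467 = -0.00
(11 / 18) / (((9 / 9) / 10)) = 55 / 9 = 6.11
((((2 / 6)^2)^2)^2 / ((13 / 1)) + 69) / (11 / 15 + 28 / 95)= 559095710 / 8330283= 67.12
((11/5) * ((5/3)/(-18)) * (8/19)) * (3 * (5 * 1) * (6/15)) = -88/171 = -0.51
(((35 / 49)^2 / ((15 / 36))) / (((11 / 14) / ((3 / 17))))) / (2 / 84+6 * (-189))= -2160 / 8906249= -0.00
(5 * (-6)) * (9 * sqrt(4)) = -540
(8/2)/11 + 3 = 37/11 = 3.36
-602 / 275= -2.19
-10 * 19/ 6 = -95/ 3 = -31.67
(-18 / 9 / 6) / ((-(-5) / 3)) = -1 / 5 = -0.20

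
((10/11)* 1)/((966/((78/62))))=65/54901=0.00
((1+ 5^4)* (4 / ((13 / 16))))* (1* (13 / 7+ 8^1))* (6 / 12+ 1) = 4146624 / 91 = 45567.30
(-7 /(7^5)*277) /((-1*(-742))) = -277 /1781542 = -0.00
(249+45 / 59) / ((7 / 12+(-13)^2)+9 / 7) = 1237824 / 846827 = 1.46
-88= -88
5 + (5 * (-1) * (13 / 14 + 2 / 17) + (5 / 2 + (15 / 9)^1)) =1405 / 357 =3.94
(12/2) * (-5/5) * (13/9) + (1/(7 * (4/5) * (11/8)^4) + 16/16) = -2341841/307461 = -7.62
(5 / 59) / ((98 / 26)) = 65 / 2891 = 0.02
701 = 701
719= 719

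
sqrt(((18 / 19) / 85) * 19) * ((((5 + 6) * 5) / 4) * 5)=165 * sqrt(170) / 68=31.64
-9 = -9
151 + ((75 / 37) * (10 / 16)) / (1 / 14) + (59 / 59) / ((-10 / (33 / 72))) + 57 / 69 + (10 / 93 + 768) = 937.62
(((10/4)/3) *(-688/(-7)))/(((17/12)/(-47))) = -323360/119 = -2717.31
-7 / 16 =-0.44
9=9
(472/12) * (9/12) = 59/2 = 29.50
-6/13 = -0.46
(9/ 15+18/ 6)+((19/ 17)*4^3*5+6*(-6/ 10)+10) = 6250/ 17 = 367.65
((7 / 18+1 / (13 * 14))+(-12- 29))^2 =1105961536 / 670761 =1648.82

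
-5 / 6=-0.83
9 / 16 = 0.56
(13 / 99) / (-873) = -13 / 86427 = -0.00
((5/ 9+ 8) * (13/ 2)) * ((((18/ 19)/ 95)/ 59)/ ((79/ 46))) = 0.01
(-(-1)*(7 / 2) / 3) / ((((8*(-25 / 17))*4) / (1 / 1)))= -119 / 4800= -0.02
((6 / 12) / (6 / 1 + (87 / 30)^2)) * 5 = 250 / 1441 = 0.17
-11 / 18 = -0.61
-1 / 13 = -0.08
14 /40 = 7 /20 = 0.35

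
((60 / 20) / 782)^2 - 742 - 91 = -509399483 / 611524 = -833.00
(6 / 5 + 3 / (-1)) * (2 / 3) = -6 / 5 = -1.20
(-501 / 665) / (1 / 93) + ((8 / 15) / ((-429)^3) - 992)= -1062.06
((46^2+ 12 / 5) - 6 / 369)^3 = 2211257149273822616 / 232608375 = 9506352250.96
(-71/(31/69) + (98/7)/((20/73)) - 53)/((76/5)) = -49579/4712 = -10.52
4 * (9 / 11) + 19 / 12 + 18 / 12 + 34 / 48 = 1865 / 264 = 7.06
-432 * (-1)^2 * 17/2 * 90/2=-165240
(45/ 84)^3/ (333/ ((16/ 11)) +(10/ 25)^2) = 0.00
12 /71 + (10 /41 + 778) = 2265960 /2911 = 778.41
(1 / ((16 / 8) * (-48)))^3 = -1 / 884736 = -0.00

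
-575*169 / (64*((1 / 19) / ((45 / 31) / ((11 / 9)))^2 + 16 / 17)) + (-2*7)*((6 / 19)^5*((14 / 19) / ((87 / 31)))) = -1551.75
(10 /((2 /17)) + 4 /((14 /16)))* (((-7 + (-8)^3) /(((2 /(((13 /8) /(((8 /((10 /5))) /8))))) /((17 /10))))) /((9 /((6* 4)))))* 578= -6927934299 /35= -197940979.97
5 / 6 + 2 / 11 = 67 / 66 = 1.02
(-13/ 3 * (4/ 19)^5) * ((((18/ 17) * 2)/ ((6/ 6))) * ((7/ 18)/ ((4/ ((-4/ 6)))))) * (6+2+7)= 465920/ 126281049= 0.00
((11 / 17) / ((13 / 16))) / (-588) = -44 / 32487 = -0.00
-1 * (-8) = 8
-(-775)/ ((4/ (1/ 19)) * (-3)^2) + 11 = 8299/ 684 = 12.13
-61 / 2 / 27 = -61 / 54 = -1.13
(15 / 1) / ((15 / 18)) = 18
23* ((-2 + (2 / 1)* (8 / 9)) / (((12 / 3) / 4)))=-46 / 9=-5.11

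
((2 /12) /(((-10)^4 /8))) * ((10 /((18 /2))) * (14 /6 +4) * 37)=703 /20250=0.03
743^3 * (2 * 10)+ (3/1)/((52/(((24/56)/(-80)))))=238884409836791/29120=8203448140.00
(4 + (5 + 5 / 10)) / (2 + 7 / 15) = 285 / 74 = 3.85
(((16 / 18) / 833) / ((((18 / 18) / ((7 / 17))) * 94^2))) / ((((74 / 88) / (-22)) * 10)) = -968 / 7440563655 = -0.00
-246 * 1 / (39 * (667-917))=41 / 1625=0.03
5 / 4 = 1.25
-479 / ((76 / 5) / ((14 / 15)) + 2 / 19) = -63707 / 2180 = -29.22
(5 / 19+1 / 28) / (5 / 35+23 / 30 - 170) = -2385 / 1349342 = -0.00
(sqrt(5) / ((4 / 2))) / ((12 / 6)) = sqrt(5) / 4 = 0.56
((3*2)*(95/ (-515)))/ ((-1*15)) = 38/ 515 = 0.07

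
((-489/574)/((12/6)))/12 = -163/4592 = -0.04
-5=-5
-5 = -5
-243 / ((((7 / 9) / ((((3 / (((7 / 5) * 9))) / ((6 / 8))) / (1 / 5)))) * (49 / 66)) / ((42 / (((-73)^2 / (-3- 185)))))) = 1809086400 / 1827847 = 989.74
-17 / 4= -4.25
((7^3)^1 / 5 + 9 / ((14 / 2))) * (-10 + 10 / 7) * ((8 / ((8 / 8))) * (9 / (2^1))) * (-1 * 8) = 8453376 / 49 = 172517.88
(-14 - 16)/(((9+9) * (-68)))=5/204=0.02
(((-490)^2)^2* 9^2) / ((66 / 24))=18677955240000 / 11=1697995930909.09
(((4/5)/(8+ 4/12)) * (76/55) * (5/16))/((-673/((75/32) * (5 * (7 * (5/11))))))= -5985/2605856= -0.00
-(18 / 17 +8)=-154 / 17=-9.06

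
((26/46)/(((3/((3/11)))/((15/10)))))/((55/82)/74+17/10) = 591630/13118809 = 0.05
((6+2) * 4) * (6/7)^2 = 1152/49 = 23.51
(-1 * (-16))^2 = 256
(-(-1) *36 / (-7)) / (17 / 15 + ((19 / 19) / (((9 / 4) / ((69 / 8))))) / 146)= -52560 / 11851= -4.44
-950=-950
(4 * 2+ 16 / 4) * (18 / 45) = 24 / 5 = 4.80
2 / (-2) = -1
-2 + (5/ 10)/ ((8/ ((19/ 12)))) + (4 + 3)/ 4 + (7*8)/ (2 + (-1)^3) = 10723/ 192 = 55.85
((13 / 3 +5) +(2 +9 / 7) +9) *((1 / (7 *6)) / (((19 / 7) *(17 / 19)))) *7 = 227 / 153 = 1.48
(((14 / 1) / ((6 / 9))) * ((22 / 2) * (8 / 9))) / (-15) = -616 / 45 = -13.69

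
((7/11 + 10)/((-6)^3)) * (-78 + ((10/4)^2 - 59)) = 6799/1056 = 6.44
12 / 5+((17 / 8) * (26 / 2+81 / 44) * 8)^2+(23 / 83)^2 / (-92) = 4244893153033 / 66685520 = 63655.40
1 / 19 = 0.05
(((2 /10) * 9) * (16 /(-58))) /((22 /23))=-828 /1595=-0.52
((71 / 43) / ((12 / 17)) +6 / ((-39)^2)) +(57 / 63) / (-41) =58089557 / 25027548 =2.32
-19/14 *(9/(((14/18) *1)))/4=-1539/392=-3.93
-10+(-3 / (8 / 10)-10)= -95 / 4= -23.75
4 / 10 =2 / 5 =0.40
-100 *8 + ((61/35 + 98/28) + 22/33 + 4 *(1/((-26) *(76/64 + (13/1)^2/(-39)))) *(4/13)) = -4255442281/5358990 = -794.08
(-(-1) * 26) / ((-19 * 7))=-26 / 133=-0.20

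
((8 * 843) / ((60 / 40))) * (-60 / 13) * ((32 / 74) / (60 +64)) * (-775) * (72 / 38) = 971136000 / 9139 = 106262.83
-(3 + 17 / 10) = -4.70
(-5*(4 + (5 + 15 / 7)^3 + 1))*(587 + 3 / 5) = -372288670 / 343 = -1085389.71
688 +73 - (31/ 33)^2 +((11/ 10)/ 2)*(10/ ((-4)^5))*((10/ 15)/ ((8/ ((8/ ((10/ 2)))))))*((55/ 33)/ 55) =760.12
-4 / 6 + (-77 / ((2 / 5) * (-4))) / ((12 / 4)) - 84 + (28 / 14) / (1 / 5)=-469 / 8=-58.62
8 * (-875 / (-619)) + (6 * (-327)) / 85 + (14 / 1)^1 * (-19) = -14615068 / 52615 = -277.77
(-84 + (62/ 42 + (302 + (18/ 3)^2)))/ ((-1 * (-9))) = 5365/ 189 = 28.39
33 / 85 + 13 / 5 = 254 / 85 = 2.99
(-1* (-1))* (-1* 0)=0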